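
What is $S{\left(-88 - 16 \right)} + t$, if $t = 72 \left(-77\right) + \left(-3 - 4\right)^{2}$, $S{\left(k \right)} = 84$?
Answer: $-5411$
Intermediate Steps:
$t = -5495$ ($t = -5544 + \left(-7\right)^{2} = -5544 + 49 = -5495$)
$S{\left(-88 - 16 \right)} + t = 84 - 5495 = -5411$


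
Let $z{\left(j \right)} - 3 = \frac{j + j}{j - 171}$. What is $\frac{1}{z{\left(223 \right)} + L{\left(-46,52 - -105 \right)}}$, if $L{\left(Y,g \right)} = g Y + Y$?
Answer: $- \frac{26}{188667} \approx -0.00013781$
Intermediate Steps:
$z{\left(j \right)} = 3 + \frac{2 j}{-171 + j}$ ($z{\left(j \right)} = 3 + \frac{j + j}{j - 171} = 3 + \frac{2 j}{-171 + j}$)
$L{\left(Y,g \right)} = Y + Y g$ ($L{\left(Y,g \right)} = Y g + Y = Y + Y g$)
$\frac{1}{z{\left(223 \right)} + L{\left(-46,52 - -105 \right)}} = \frac{1}{\frac{-513 + 5 \cdot 223}{-171 + 223} - 46 \left(1 + \left(52 - -105\right)\right)} = \frac{1}{\frac{-513 + 1115}{52} - 46 \left(1 + \left(52 + 105\right)\right)} = \frac{1}{\frac{1}{52} \cdot 602 - 46 \left(1 + 157\right)} = \frac{1}{\frac{301}{26} - 7268} = \frac{1}{- \frac{188667}{26}} = - \frac{26}{188667}$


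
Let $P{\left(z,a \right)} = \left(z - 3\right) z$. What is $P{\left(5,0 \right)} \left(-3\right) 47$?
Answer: $-1410$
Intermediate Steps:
$P{\left(z,a \right)} = z \left(-3 + z\right)$ ($P{\left(z,a \right)} = \left(-3 + z\right) z = z \left(-3 + z\right)$)
$P{\left(5,0 \right)} \left(-3\right) 47 = 5 \left(-3 + 5\right) \left(-3\right) 47 = 5 \cdot 2 \left(-3\right) 47 = 10 \left(-3\right) 47 = \left(-30\right) 47 = -1410$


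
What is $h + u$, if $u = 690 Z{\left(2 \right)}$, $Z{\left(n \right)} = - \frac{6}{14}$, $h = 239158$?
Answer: $\frac{1672036}{7} \approx 2.3886 \cdot 10^{5}$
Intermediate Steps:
$Z{\left(n \right)} = - \frac{3}{7}$ ($Z{\left(n \right)} = \left(-6\right) \frac{1}{14} = - \frac{3}{7}$)
$u = - \frac{2070}{7}$ ($u = 690 \left(- \frac{3}{7}\right) = - \frac{2070}{7} \approx -295.71$)
$h + u = 239158 - \frac{2070}{7} = \frac{1672036}{7}$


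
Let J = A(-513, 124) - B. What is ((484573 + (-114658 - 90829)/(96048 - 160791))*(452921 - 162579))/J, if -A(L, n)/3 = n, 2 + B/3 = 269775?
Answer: -9108874952547292/52421824413 ≈ -1.7376e+5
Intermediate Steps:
B = 809319 (B = -6 + 3*269775 = -6 + 809325 = 809319)
A(L, n) = -3*n
J = -809691 (J = -3*124 - 1*809319 = -372 - 809319 = -809691)
((484573 + (-114658 - 90829)/(96048 - 160791))*(452921 - 162579))/J = ((484573 + (-114658 - 90829)/(96048 - 160791))*(452921 - 162579))/(-809691) = ((484573 - 205487/(-64743))*290342)*(-1/809691) = ((484573 - 205487*(-1/64743))*290342)*(-1/809691) = ((484573 + 205487/64743)*290342)*(-1/809691) = ((31372915226/64743)*290342)*(-1/809691) = (9108874952547292/64743)*(-1/809691) = -9108874952547292/52421824413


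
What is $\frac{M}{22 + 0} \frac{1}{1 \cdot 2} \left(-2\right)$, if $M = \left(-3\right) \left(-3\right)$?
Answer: $- \frac{9}{22} \approx -0.40909$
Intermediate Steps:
$M = 9$
$\frac{M}{22 + 0} \frac{1}{1 \cdot 2} \left(-2\right) = \frac{9}{22 + 0} \frac{1}{1 \cdot 2} \left(-2\right) = \frac{9}{22} \cdot \frac{1}{2} \left(-2\right) = 9 \cdot \frac{1}{22} \cdot \frac{1}{2} \left(-2\right) = \frac{9}{22} \left(-1\right) = - \frac{9}{22}$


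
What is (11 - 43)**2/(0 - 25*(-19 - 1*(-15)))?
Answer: 256/25 ≈ 10.240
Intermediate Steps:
(11 - 43)**2/(0 - 25*(-19 - 1*(-15))) = (-32)**2/(0 - 25*(-19 + 15)) = 1024/(0 - 25*(-4)) = 1024/(0 + 100) = 1024/100 = 1024*(1/100) = 256/25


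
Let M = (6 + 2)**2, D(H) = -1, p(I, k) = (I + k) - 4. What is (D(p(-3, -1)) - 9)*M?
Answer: -640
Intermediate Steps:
p(I, k) = -4 + I + k
M = 64 (M = 8**2 = 64)
(D(p(-3, -1)) - 9)*M = (-1 - 9)*64 = -10*64 = -640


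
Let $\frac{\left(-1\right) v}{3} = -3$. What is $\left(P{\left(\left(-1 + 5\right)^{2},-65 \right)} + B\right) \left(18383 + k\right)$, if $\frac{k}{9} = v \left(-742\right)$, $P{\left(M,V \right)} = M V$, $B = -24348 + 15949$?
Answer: $393785641$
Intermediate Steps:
$v = 9$ ($v = \left(-3\right) \left(-3\right) = 9$)
$B = -8399$
$k = -60102$ ($k = 9 \cdot 9 \left(-742\right) = 9 \left(-6678\right) = -60102$)
$\left(P{\left(\left(-1 + 5\right)^{2},-65 \right)} + B\right) \left(18383 + k\right) = \left(\left(-1 + 5\right)^{2} \left(-65\right) - 8399\right) \left(18383 - 60102\right) = \left(4^{2} \left(-65\right) - 8399\right) \left(-41719\right) = \left(16 \left(-65\right) - 8399\right) \left(-41719\right) = \left(-1040 - 8399\right) \left(-41719\right) = \left(-9439\right) \left(-41719\right) = 393785641$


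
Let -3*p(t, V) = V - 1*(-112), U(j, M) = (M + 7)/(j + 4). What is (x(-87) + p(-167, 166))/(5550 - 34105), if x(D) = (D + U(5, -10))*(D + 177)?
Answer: 23858/85665 ≈ 0.27850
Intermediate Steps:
U(j, M) = (7 + M)/(4 + j)
p(t, V) = -112/3 - V/3 (p(t, V) = -(V - 1*(-112))/3 = -(V + 112)/3 = -(112 + V)/3 = -112/3 - V/3)
x(D) = (177 + D)*(-⅓ + D) (x(D) = (D + (7 - 10)/(4 + 5))*(D + 177) = (D - 3/9)*(177 + D) = (D + (⅑)*(-3))*(177 + D) = (D - ⅓)*(177 + D) = (-⅓ + D)*(177 + D) = (177 + D)*(-⅓ + D))
(x(-87) + p(-167, 166))/(5550 - 34105) = ((-59 + (-87)² + (530/3)*(-87)) + (-112/3 - ⅓*166))/(5550 - 34105) = ((-59 + 7569 - 15370) + (-112/3 - 166/3))/(-28555) = (-7860 - 278/3)*(-1/28555) = -23858/3*(-1/28555) = 23858/85665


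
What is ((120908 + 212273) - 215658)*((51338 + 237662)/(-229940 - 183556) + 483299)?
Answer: 2935752661843624/51687 ≈ 5.6799e+10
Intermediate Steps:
((120908 + 212273) - 215658)*((51338 + 237662)/(-229940 - 183556) + 483299) = (333181 - 215658)*(289000/(-413496) + 483299) = 117523*(289000*(-1/413496) + 483299) = 117523*(-36125/51687 + 483299) = 117523*(24980239288/51687) = 2935752661843624/51687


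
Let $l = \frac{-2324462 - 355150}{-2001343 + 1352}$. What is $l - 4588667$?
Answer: $- \frac{9177290022385}{1999991} \approx -4.5887 \cdot 10^{6}$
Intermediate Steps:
$l = \frac{2679612}{1999991}$ ($l = - \frac{2679612}{-1999991} = \left(-2679612\right) \left(- \frac{1}{1999991}\right) = \frac{2679612}{1999991} \approx 1.3398$)
$l - 4588667 = \frac{2679612}{1999991} - 4588667 = - \frac{9177290022385}{1999991}$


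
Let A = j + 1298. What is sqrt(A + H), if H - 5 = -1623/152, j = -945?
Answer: sqrt(2006134)/76 ≈ 18.637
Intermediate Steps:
H = -863/152 (H = 5 - 1623/152 = -863/152 ≈ -5.6776)
A = 353 (A = -945 + 1298 = 353)
sqrt(A + H) = sqrt(353 - 863/152) = sqrt(52793/152) = sqrt(2006134)/76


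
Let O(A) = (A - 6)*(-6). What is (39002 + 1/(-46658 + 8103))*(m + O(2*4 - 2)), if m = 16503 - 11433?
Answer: 1524774218526/7711 ≈ 1.9774e+8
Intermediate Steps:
m = 5070
O(A) = 36 - 6*A (O(A) = (-6 + A)*(-6) = 36 - 6*A)
(39002 + 1/(-46658 + 8103))*(m + O(2*4 - 2)) = (39002 + 1/(-46658 + 8103))*(5070 + (36 - 6*(2*4 - 2))) = (39002 + 1/(-38555))*(5070 + (36 - 6*(8 - 2))) = (39002 - 1/38555)*(5070 + (36 - 6*6)) = 1503722109*(5070 + (36 - 36))/38555 = 1503722109*(5070 + 0)/38555 = (1503722109/38555)*5070 = 1524774218526/7711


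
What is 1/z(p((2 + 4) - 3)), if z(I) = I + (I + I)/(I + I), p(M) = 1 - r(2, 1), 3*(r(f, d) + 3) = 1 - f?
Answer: 3/16 ≈ 0.18750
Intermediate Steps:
r(f, d) = -8/3 - f/3 (r(f, d) = -3 + (1 - f)/3 = -3 + (⅓ - f/3) = -8/3 - f/3)
p(M) = 13/3 (p(M) = 1 - (-8/3 - ⅓*2) = 1 - (-8/3 - ⅔) = 1 - 1*(-10/3) = 1 + 10/3 = 13/3)
z(I) = 1 + I (z(I) = I + (2*I)/((2*I)) = I + (2*I)*(1/(2*I)) = I + 1 = 1 + I)
1/z(p((2 + 4) - 3)) = 1/(1 + 13/3) = 1/(16/3) = 3/16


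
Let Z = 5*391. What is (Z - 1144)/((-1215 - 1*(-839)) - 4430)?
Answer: -811/4806 ≈ -0.16875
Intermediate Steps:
Z = 1955
(Z - 1144)/((-1215 - 1*(-839)) - 4430) = (1955 - 1144)/((-1215 - 1*(-839)) - 4430) = 811/((-1215 + 839) - 4430) = 811/(-376 - 4430) = 811/(-4806) = 811*(-1/4806) = -811/4806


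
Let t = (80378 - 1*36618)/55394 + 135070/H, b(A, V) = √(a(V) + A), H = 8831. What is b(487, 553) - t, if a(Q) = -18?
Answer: -3934256070/244592207 + √469 ≈ 5.5714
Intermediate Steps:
b(A, V) = √(-18 + A)
t = 3934256070/244592207 (t = (80378 - 1*36618)/55394 + 135070/8831 = (80378 - 36618)*(1/55394) + 135070*(1/8831) = 43760*(1/55394) + 135070/8831 = 21880/27697 + 135070/8831 = 3934256070/244592207 ≈ 16.085)
b(487, 553) - t = √(-18 + 487) - 1*3934256070/244592207 = √469 - 3934256070/244592207 = -3934256070/244592207 + √469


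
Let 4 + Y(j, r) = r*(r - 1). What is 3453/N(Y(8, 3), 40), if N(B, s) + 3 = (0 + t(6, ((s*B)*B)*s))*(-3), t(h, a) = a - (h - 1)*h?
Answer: -1151/6371 ≈ -0.18066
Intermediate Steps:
Y(j, r) = -4 + r*(-1 + r) (Y(j, r) = -4 + r*(r - 1) = -4 + r*(-1 + r))
t(h, a) = a - h*(-1 + h) (t(h, a) = a - (-1 + h)*h = a - h*(-1 + h))
N(B, s) = 87 - 3*B²*s² (N(B, s) = -3 + (0 + (((s*B)*B)*s + 6 - 1*6²))*(-3) = -3 + (0 + (((B*s)*B)*s + 6 - 1*36))*(-3) = -3 + (0 + ((s*B²)*s + 6 - 36))*(-3) = -3 + (0 + (B²*s² + 6 - 36))*(-3) = -3 + (0 + (-30 + B²*s²))*(-3) = -3 + (-30 + B²*s²)*(-3) = -3 + (90 - 3*B²*s²) = 87 - 3*B²*s²)
3453/N(Y(8, 3), 40) = 3453/(87 - 3*(-4 + 3² - 1*3)²*40²) = 3453/(87 - 3*(-4 + 9 - 3)²*1600) = 3453/(87 - 3*2²*1600) = 3453/(87 - 3*4*1600) = 3453/(87 - 19200) = 3453/(-19113) = 3453*(-1/19113) = -1151/6371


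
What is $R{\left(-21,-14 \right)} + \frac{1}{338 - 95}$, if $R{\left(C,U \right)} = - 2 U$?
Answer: $\frac{6805}{243} \approx 28.004$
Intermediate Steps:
$R{\left(-21,-14 \right)} + \frac{1}{338 - 95} = \left(-2\right) \left(-14\right) + \frac{1}{338 - 95} = 28 + \frac{1}{243} = \frac{6805}{243}$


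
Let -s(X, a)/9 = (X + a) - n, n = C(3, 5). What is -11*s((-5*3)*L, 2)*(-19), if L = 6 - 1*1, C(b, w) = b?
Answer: 142956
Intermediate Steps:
n = 3
L = 5 (L = 6 - 1 = 5)
s(X, a) = 27 - 9*X - 9*a (s(X, a) = -9*((X + a) - 1*3) = -9*((X + a) - 3) = -9*(-3 + X + a) = 27 - 9*X - 9*a)
-11*s((-5*3)*L, 2)*(-19) = -11*(27 - 9*(-5*3)*5 - 9*2)*(-19) = -11*(27 - (-135)*5 - 18)*(-19) = -11*(27 - 9*(-75) - 18)*(-19) = -11*(27 + 675 - 18)*(-19) = -11*684*(-19) = -7524*(-19) = 142956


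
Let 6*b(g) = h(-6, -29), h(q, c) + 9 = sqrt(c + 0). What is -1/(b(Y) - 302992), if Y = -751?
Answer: 5453883/1652491098775 + 3*I*sqrt(29)/1652491098775 ≈ 3.3004e-6 + 9.7764e-12*I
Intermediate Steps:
h(q, c) = -9 + sqrt(c) (h(q, c) = -9 + sqrt(c + 0) = -9 + sqrt(c))
b(g) = -3/2 + I*sqrt(29)/6 (b(g) = (-9 + sqrt(-29))/6 = (-9 + I*sqrt(29))/6 = -3/2 + I*sqrt(29)/6)
-1/(b(Y) - 302992) = -1/((-3/2 + I*sqrt(29)/6) - 302992) = -1/(-605987/2 + I*sqrt(29)/6)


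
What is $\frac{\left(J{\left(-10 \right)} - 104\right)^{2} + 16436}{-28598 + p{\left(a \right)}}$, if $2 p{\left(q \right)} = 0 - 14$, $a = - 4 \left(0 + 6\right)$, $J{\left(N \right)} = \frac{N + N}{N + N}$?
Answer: $- \frac{1803}{1907} \approx -0.94546$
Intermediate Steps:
$J{\left(N \right)} = 1$ ($J{\left(N \right)} = \frac{2 N}{2 N} = 2 N \frac{1}{2 N} = 1$)
$a = -24$ ($a = \left(-4\right) 6 = -24$)
$p{\left(q \right)} = -7$ ($p{\left(q \right)} = \frac{0 - 14}{2} = \frac{1}{2} \left(-14\right) = -7$)
$\frac{\left(J{\left(-10 \right)} - 104\right)^{2} + 16436}{-28598 + p{\left(a \right)}} = \frac{\left(1 - 104\right)^{2} + 16436}{-28598 - 7} = \frac{\left(-103\right)^{2} + 16436}{-28605} = \left(10609 + 16436\right) \left(- \frac{1}{28605}\right) = 27045 \left(- \frac{1}{28605}\right) = - \frac{1803}{1907}$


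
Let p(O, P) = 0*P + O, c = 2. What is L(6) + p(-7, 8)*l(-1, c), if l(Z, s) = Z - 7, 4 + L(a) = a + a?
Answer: 64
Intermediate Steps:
p(O, P) = O (p(O, P) = 0 + O = O)
L(a) = -4 + 2*a (L(a) = -4 + (a + a) = -4 + 2*a)
l(Z, s) = -7 + Z
L(6) + p(-7, 8)*l(-1, c) = (-4 + 2*6) - 7*(-7 - 1) = (-4 + 12) - 7*(-8) = 8 + 56 = 64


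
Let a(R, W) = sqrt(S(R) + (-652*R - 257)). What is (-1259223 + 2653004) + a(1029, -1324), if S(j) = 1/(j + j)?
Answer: 1393781 + I*sqrt(58012817898)/294 ≈ 1.3938e+6 + 819.25*I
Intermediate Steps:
S(j) = 1/(2*j)
a(R, W) = sqrt(-257 + 1/(2*R) - 652*R) (a(R, W) = sqrt(1/(2*R) + (-652*R - 257)) = sqrt(1/(2*R) + (-257 - 652*R)) = sqrt(-257 + 1/(2*R) - 652*R))
(-1259223 + 2653004) + a(1029, -1324) = (-1259223 + 2653004) + sqrt(-1028 - 2608*1029 + 2/1029)/2 = 1393781 + sqrt(-1028 - 2683632 + 2*(1/1029))/2 = 1393781 + sqrt(-1028 - 2683632 + 2/1029)/2 = 1393781 + sqrt(-2762515138/1029)/2 = 1393781 + (I*sqrt(58012817898)/147)/2 = 1393781 + I*sqrt(58012817898)/294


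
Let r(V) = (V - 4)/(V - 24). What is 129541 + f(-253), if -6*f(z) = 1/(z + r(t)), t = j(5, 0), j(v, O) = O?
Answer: 196513698/1517 ≈ 1.2954e+5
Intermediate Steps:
t = 0
r(V) = (-4 + V)/(-24 + V)
f(z) = -1/(6*(1/6 + z)) (f(z) = -1/(6*(z + (-4 + 0)/(-24 + 0))) = -1/(6*(z - 4/(-24))) = -1/(6*(z - 1/24*(-4))) = -1/(6*(z + 1/6)) = -1/(6*(1/6 + z)))
129541 + f(-253) = 129541 - 1/(1 + 6*(-253)) = 129541 - 1/(1 - 1518) = 129541 - 1/(-1517) = 129541 - 1*(-1/1517) = 129541 + 1/1517 = 196513698/1517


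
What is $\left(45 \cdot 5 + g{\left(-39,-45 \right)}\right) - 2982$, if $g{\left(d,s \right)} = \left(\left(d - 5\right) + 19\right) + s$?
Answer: $-2827$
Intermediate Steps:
$g{\left(d,s \right)} = 14 + d + s$ ($g{\left(d,s \right)} = \left(\left(-5 + d\right) + 19\right) + s = \left(14 + d\right) + s = 14 + d + s$)
$\left(45 \cdot 5 + g{\left(-39,-45 \right)}\right) - 2982 = \left(45 \cdot 5 - 70\right) - 2982 = \left(225 - 70\right) - 2982 = 155 - 2982 = -2827$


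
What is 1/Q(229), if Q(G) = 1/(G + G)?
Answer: 458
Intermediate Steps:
Q(G) = 1/(2*G)
1/Q(229) = 1/((1/2)/229) = 1/((1/2)*(1/229)) = 1/(1/458) = 458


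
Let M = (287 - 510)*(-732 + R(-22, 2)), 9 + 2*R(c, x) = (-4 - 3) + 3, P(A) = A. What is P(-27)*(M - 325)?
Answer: -8875467/2 ≈ -4.4377e+6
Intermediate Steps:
R(c, x) = -13/2 (R(c, x) = -9/2 + ((-4 - 3) + 3)/2 = -9/2 + (-7 + 3)/2 = -9/2 + (½)*(-4) = -9/2 - 2 = -13/2)
M = 329371/2 (M = (287 - 510)*(-732 - 13/2) = -223*(-1477/2) = 329371/2 ≈ 1.6469e+5)
P(-27)*(M - 325) = -27*(329371/2 - 325) = -27*328721/2 = -8875467/2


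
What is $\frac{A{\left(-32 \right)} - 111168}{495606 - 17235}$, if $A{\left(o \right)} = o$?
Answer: $- \frac{111200}{478371} \approx -0.23246$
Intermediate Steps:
$\frac{A{\left(-32 \right)} - 111168}{495606 - 17235} = \frac{-32 - 111168}{495606 - 17235} = - \frac{111200}{478371}$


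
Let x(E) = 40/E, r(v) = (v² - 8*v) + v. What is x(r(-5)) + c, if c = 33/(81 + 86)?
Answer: 433/501 ≈ 0.86427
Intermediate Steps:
r(v) = v² - 7*v
c = 33/167 ≈ 0.19760
x(r(-5)) + c = 40/((-5*(-7 - 5))) + 33/167 = 40/((-5*(-12))) + 33/167 = 40/60 + 33/167 = 40*(1/60) + 33/167 = ⅔ + 33/167 = 433/501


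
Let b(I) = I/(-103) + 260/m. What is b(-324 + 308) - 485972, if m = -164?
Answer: -2052265795/4223 ≈ -4.8597e+5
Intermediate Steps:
b(I) = -65/41 - I/103 (b(I) = I/(-103) + 260/(-164) = I*(-1/103) + 260*(-1/164) = -I/103 - 65/41 = -65/41 - I/103)
b(-324 + 308) - 485972 = (-65/41 - (-324 + 308)/103) - 485972 = (-65/41 - 1/103*(-16)) - 485972 = (-65/41 + 16/103) - 485972 = -6039/4223 - 485972 = -2052265795/4223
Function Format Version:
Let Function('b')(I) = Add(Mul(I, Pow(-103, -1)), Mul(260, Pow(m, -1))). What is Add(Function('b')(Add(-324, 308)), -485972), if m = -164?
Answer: Rational(-2052265795, 4223) ≈ -4.8597e+5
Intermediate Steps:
Function('b')(I) = Add(Rational(-65, 41), Mul(Rational(-1, 103), I)) (Function('b')(I) = Add(Mul(I, Pow(-103, -1)), Mul(260, Pow(-164, -1))) = Add(Mul(I, Rational(-1, 103)), Mul(260, Rational(-1, 164))) = Add(Mul(Rational(-1, 103), I), Rational(-65, 41)) = Add(Rational(-65, 41), Mul(Rational(-1, 103), I)))
Add(Function('b')(Add(-324, 308)), -485972) = Add(Add(Rational(-65, 41), Mul(Rational(-1, 103), Add(-324, 308))), -485972) = Add(Add(Rational(-65, 41), Mul(Rational(-1, 103), -16)), -485972) = Add(Add(Rational(-65, 41), Rational(16, 103)), -485972) = Add(Rational(-6039, 4223), -485972) = Rational(-2052265795, 4223)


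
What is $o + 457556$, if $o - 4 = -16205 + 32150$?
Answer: $473505$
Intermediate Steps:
$o = 15949$ ($o = 4 + \left(-16205 + 32150\right) = 4 + 15945 = 15949$)
$o + 457556 = 15949 + 457556 = 473505$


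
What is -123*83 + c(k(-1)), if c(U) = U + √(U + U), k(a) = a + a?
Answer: -10211 + 2*I ≈ -10211.0 + 2.0*I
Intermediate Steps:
k(a) = 2*a
c(U) = U + √2*√U (c(U) = U + √(2*U) = U + √2*√U)
-123*83 + c(k(-1)) = -123*83 + (2*(-1) + √2*√(2*(-1))) = -10209 + (-2 + √2*√(-2)) = -10209 + (-2 + √2*(I*√2)) = -10209 + (-2 + 2*I) = -10211 + 2*I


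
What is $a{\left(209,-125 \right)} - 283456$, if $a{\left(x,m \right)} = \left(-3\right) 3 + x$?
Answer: $-283256$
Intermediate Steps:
$a{\left(x,m \right)} = -9 + x$
$a{\left(209,-125 \right)} - 283456 = \left(-9 + 209\right) - 283456 = 200 - 283456 = -283256$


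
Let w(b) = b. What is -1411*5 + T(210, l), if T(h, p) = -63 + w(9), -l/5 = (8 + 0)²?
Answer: -7109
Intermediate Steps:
l = -320 (l = -5*(8 + 0)² = -5*8² = -5*64 = -320)
T(h, p) = -54 (T(h, p) = -63 + 9 = -54)
-1411*5 + T(210, l) = -1411*5 - 54 = -7055 - 54 = -7109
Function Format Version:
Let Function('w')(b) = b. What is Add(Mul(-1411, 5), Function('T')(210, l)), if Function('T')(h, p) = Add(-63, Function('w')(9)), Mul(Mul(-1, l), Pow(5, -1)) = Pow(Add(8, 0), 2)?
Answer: -7109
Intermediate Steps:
l = -320 (l = Mul(-5, Pow(Add(8, 0), 2)) = Mul(-5, Pow(8, 2)) = Mul(-5, 64) = -320)
Function('T')(h, p) = -54 (Function('T')(h, p) = Add(-63, 9) = -54)
Add(Mul(-1411, 5), Function('T')(210, l)) = Add(Mul(-1411, 5), -54) = Add(-7055, -54) = -7109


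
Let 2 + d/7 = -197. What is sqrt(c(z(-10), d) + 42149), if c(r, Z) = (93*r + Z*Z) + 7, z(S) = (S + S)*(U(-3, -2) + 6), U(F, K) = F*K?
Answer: sqrt(1960285) ≈ 1400.1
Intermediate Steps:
d = -1393 (d = -14 + 7*(-197) = -14 - 1379 = -1393)
z(S) = 24*S (z(S) = (S + S)*(-3*(-2) + 6) = (2*S)*(6 + 6) = (2*S)*12 = 24*S)
c(r, Z) = 7 + Z**2 + 93*r (c(r, Z) = (93*r + Z**2) + 7 = (Z**2 + 93*r) + 7 = 7 + Z**2 + 93*r)
sqrt(c(z(-10), d) + 42149) = sqrt((7 + (-1393)**2 + 93*(24*(-10))) + 42149) = sqrt((7 + 1940449 + 93*(-240)) + 42149) = sqrt((7 + 1940449 - 22320) + 42149) = sqrt(1918136 + 42149) = sqrt(1960285)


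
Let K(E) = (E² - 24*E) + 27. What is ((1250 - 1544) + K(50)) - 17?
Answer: 1016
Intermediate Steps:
K(E) = 27 + E² - 24*E
((1250 - 1544) + K(50)) - 17 = ((1250 - 1544) + (27 + 50² - 24*50)) - 17 = (-294 + (27 + 2500 - 1200)) - 17 = (-294 + 1327) - 17 = 1033 - 17 = 1016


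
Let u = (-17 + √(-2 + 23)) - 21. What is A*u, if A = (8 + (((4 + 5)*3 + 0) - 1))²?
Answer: -43928 + 1156*√21 ≈ -38631.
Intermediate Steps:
u = -38 + √21 (u = (-17 + √21) - 21 = -38 + √21 ≈ -33.417)
A = 1156 (A = (8 + ((9*3 + 0) - 1))² = (8 + ((27 + 0) - 1))² = (8 + (27 - 1))² = (8 + 26)² = 34² = 1156)
A*u = 1156*(-38 + √21) = -43928 + 1156*√21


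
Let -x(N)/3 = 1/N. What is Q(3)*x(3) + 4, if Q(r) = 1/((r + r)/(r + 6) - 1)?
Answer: 7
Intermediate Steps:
Q(r) = 1/(-1 + 2*r/(6 + r)) (Q(r) = 1/((2*r)/(6 + r) - 1) = 1/(2*r/(6 + r) - 1) = 1/(-1 + 2*r/(6 + r)))
x(N) = -3/N
Q(3)*x(3) + 4 = ((6 + 3)/(-6 + 3))*(-3/3) + 4 = (9/(-3))*(-3*⅓) + 4 = -⅓*9*(-1) + 4 = -3*(-1) + 4 = 3 + 4 = 7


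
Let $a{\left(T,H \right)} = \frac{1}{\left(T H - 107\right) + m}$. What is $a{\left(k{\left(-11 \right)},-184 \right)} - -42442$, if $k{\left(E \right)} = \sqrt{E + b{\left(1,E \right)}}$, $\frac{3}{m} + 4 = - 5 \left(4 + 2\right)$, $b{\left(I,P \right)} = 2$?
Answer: $\frac{15512326145816}{365494705} + \frac{638112 i}{365494705} \approx 42442.0 + 0.0017459 i$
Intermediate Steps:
$m = - \frac{3}{34}$ ($m = \frac{3}{-4 - 5 \left(4 + 2\right)} = \frac{3}{-4 - 30} = \frac{3}{-34} = 3 \left(- \frac{1}{34}\right) = - \frac{3}{34} \approx -0.088235$)
$k{\left(E \right)} = \sqrt{2 + E}$ ($k{\left(E \right)} = \sqrt{E + 2} = \sqrt{2 + E}$)
$a{\left(T,H \right)} = \frac{1}{- \frac{3641}{34} + H T}$ ($a{\left(T,H \right)} = \frac{1}{\left(T H - 107\right) - \frac{3}{34}} = \frac{1}{\left(H T - 107\right) - \frac{3}{34}} = \frac{1}{\left(-107 + H T\right) - \frac{3}{34}} = \frac{1}{- \frac{3641}{34} + H T}$)
$a{\left(k{\left(-11 \right)},-184 \right)} - -42442 = \frac{34}{-3641 + 34 \left(-184\right) \sqrt{2 - 11}} - -42442 = \frac{34}{-3641 + 34 \left(-184\right) \sqrt{-9}} + 42442 = \frac{34}{-3641 + 34 \left(-184\right) 3 i} + 42442 = \frac{34}{-3641 - 18768 i} + 42442 = 34 \frac{-3641 + 18768 i}{365494705} + 42442 = \frac{34 \left(-3641 + 18768 i\right)}{365494705} + 42442 = 42442 + \frac{34 \left(-3641 + 18768 i\right)}{365494705}$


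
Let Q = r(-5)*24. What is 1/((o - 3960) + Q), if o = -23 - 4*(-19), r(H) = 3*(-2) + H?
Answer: -1/4171 ≈ -0.00023975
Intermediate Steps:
r(H) = -6 + H
o = 53 (o = -23 + 76 = 53)
Q = -264 (Q = (-6 - 5)*24 = -11*24 = -264)
1/((o - 3960) + Q) = 1/((53 - 3960) - 264) = 1/(-3907 - 264) = 1/(-4171) = -1/4171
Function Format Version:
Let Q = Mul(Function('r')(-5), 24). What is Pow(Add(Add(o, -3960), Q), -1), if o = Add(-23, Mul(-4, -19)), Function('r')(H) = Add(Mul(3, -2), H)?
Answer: Rational(-1, 4171) ≈ -0.00023975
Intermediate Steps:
Function('r')(H) = Add(-6, H)
o = 53 (o = Add(-23, 76) = 53)
Q = -264 (Q = Mul(Add(-6, -5), 24) = Mul(-11, 24) = -264)
Pow(Add(Add(o, -3960), Q), -1) = Pow(Add(Add(53, -3960), -264), -1) = Pow(Add(-3907, -264), -1) = Pow(-4171, -1) = Rational(-1, 4171)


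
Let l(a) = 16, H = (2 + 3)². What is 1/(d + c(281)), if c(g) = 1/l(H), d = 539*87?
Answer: 16/750289 ≈ 2.1325e-5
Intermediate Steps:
H = 25 (H = 5² = 25)
d = 46893
c(g) = 1/16
1/(d + c(281)) = 1/(46893 + 1/16) = 1/(750289/16) = 16/750289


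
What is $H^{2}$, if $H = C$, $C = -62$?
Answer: $3844$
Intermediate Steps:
$H = -62$
$H^{2} = \left(-62\right)^{2} = 3844$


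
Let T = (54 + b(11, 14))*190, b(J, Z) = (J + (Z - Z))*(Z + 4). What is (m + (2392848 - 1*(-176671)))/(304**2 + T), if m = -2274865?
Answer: 147327/70148 ≈ 2.1002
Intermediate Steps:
b(J, Z) = J*(4 + Z) (b(J, Z) = (J + 0)*(4 + Z) = J*(4 + Z))
T = 47880 (T = (54 + 11*(4 + 14))*190 = (54 + 11*18)*190 = (54 + 198)*190 = 252*190 = 47880)
(m + (2392848 - 1*(-176671)))/(304**2 + T) = (-2274865 + (2392848 - 1*(-176671)))/(304**2 + 47880) = (-2274865 + (2392848 + 176671))/(92416 + 47880) = (-2274865 + 2569519)/140296 = 294654*(1/140296) = 147327/70148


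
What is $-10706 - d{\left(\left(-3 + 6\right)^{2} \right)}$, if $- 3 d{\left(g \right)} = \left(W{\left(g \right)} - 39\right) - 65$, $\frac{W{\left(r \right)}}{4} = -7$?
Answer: $-10750$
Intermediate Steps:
$W{\left(r \right)} = -28$ ($W{\left(r \right)} = 4 \left(-7\right) = -28$)
$d{\left(g \right)} = 44$ ($d{\left(g \right)} = - \frac{\left(-28 - 39\right) - 65}{3} = - \frac{-67 - 65}{3} = \left(- \frac{1}{3}\right) \left(-132\right) = 44$)
$-10706 - d{\left(\left(-3 + 6\right)^{2} \right)} = -10706 - 44 = -10750$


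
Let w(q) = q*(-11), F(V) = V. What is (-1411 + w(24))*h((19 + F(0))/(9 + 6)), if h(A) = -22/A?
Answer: 552750/19 ≈ 29092.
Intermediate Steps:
w(q) = -11*q
(-1411 + w(24))*h((19 + F(0))/(9 + 6)) = (-1411 - 11*24)*(-22*(9 + 6)/(19 + 0)) = (-1411 - 264)*(-22/(19/15)) = -(-36850)/(19*(1/15)) = -(-36850)/19/15 = -(-36850)*15/19 = -1675*(-330/19) = 552750/19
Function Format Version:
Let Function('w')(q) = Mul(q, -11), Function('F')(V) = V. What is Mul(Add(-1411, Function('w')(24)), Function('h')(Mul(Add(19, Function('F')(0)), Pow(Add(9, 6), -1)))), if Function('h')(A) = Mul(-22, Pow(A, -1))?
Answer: Rational(552750, 19) ≈ 29092.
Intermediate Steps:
Function('w')(q) = Mul(-11, q)
Mul(Add(-1411, Function('w')(24)), Function('h')(Mul(Add(19, Function('F')(0)), Pow(Add(9, 6), -1)))) = Mul(Add(-1411, Mul(-11, 24)), Mul(-22, Pow(Mul(Add(19, 0), Pow(Add(9, 6), -1)), -1))) = Mul(Add(-1411, -264), Mul(-22, Pow(Mul(19, Pow(15, -1)), -1))) = Mul(-1675, Mul(-22, Pow(Mul(19, Rational(1, 15)), -1))) = Mul(-1675, Mul(-22, Pow(Rational(19, 15), -1))) = Mul(-1675, Mul(-22, Rational(15, 19))) = Mul(-1675, Rational(-330, 19)) = Rational(552750, 19)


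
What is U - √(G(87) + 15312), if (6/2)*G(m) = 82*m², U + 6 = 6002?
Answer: 5996 - √222198 ≈ 5524.6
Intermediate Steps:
U = 5996 (U = -6 + 6002 = 5996)
G(m) = 82*m²/3 (G(m) = (82*m²)/3 = 82*m²/3)
U - √(G(87) + 15312) = 5996 - √((82/3)*87² + 15312) = 5996 - √((82/3)*7569 + 15312) = 5996 - √(206886 + 15312) = 5996 - √222198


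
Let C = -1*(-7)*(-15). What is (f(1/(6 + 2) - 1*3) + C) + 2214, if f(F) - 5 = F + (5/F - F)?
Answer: 48582/23 ≈ 2112.3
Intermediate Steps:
C = -105 (C = 7*(-15) = -105)
f(F) = 5 + 5/F (f(F) = 5 + (F + (5/F - F)) = 5 + (F + (-F + 5/F)) = 5 + 5/F)
(f(1/(6 + 2) - 1*3) + C) + 2214 = ((5 + 5/(1/(6 + 2) - 1*3)) - 105) + 2214 = ((5 + 5/(1/8 - 3)) - 105) + 2214 = ((5 + 5/(⅛ - 3)) - 105) + 2214 = ((5 + 5/(-23/8)) - 105) + 2214 = ((5 + 5*(-8/23)) - 105) + 2214 = ((5 - 40/23) - 105) + 2214 = (75/23 - 105) + 2214 = -2340/23 + 2214 = 48582/23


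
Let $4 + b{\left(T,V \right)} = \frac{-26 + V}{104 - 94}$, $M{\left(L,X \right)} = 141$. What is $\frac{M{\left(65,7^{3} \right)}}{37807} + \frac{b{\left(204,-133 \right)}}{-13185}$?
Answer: $\frac{26114443}{4984852950} \approx 0.0052388$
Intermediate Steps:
$b{\left(T,V \right)} = - \frac{33}{5} + \frac{V}{10}$ ($b{\left(T,V \right)} = -4 + \frac{-26 + V}{104 - 94} = -4 + \frac{-26 + V}{10} = -4 + \left(-26 + V\right) \frac{1}{10} = -4 + \left(- \frac{13}{5} + \frac{V}{10}\right) = - \frac{33}{5} + \frac{V}{10}$)
$\frac{M{\left(65,7^{3} \right)}}{37807} + \frac{b{\left(204,-133 \right)}}{-13185} = \frac{141}{37807} + \frac{- \frac{33}{5} + \frac{1}{10} \left(-133\right)}{-13185} = 141 \cdot \frac{1}{37807} + \left(- \frac{33}{5} - \frac{133}{10}\right) \left(- \frac{1}{13185}\right) = \frac{141}{37807} - - \frac{199}{131850} = \frac{141}{37807} + \frac{199}{131850} = \frac{26114443}{4984852950}$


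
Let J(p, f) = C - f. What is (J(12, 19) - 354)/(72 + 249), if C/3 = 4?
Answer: -361/321 ≈ -1.1246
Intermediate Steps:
C = 12 (C = 3*4 = 12)
J(p, f) = 12 - f
(J(12, 19) - 354)/(72 + 249) = ((12 - 1*19) - 354)/(72 + 249) = ((12 - 19) - 354)/321 = (-7 - 354)*(1/321) = -361*1/321 = -361/321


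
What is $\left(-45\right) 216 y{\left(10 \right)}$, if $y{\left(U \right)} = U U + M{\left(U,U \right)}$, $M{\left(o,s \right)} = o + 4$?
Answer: $-1108080$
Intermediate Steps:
$M{\left(o,s \right)} = 4 + o$
$y{\left(U \right)} = 4 + U + U^{2}$ ($y{\left(U \right)} = U U + \left(4 + U\right) = U^{2} + \left(4 + U\right) = 4 + U + U^{2}$)
$\left(-45\right) 216 y{\left(10 \right)} = \left(-45\right) 216 \left(4 + 10 + 10^{2}\right) = - 9720 \left(4 + 10 + 100\right) = \left(-9720\right) 114 = -1108080$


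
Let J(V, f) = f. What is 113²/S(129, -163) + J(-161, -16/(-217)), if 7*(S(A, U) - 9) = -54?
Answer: 19396255/1953 ≈ 9931.5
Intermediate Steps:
S(A, U) = 9/7 (S(A, U) = 9 + (⅐)*(-54) = 9 - 54/7 = 9/7)
113²/S(129, -163) + J(-161, -16/(-217)) = 113²/(9/7) - 16/(-217) = 12769*(7/9) - 16*(-1/217) = 89383/9 + 16/217 = 19396255/1953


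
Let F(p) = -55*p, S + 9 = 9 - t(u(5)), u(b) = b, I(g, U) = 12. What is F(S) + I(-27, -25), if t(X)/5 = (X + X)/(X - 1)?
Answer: 1399/2 ≈ 699.50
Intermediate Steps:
t(X) = 10*X/(-1 + X) (t(X) = 5*((X + X)/(X - 1)) = 5*((2*X)/(-1 + X)) = 5*(2*X/(-1 + X)) = 10*X/(-1 + X))
S = -25/2 (S = -9 + (9 - 10*5/(-1 + 5)) = -9 + (9 - 10*5/4) = -9 + (9 - 1*25/2) = -9 + (9 - 25/2) = -9 - 7/2 = -25/2 ≈ -12.500)
F(S) + I(-27, -25) = -55*(-25/2) + 12 = 1375/2 + 12 = 1399/2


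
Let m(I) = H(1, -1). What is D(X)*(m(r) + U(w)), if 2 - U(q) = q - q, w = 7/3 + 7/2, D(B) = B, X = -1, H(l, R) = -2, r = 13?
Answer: 0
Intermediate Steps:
m(I) = -2
w = 35/6 (w = 7*(⅓) + 7*(½) = 7/3 + 7/2 = 35/6 ≈ 5.8333)
U(q) = 2 (U(q) = 2 - (q - q) = 2 - 1*0 = 2 + 0 = 2)
D(X)*(m(r) + U(w)) = -(-2 + 2) = -1*0 = 0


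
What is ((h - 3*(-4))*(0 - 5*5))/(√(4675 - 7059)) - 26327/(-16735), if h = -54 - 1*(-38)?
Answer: 26327/16735 - 25*I*√149/149 ≈ 1.5732 - 2.0481*I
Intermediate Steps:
h = -16 (h = -54 + 38 = -16)
((h - 3*(-4))*(0 - 5*5))/(√(4675 - 7059)) - 26327/(-16735) = ((-16 - 3*(-4))*(0 - 5*5))/(√(4675 - 7059)) - 26327/(-16735) = ((-16 + 12)*(0 - 25))/(√(-2384)) - 26327*(-1/16735) = (-4*(-25))/((4*I*√149)) + 26327/16735 = 100*(-I*√149/596) + 26327/16735 = -25*I*√149/149 + 26327/16735 = 26327/16735 - 25*I*√149/149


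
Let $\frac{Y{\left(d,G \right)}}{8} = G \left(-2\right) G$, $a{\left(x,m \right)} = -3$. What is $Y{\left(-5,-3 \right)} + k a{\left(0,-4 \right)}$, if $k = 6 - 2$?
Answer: $-156$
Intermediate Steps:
$Y{\left(d,G \right)} = - 16 G^{2}$ ($Y{\left(d,G \right)} = 8 G \left(-2\right) G = 8 - 2 G G = 8 \left(- 2 G^{2}\right) = - 16 G^{2}$)
$k = 4$ ($k = 6 - 2 = 4$)
$Y{\left(-5,-3 \right)} + k a{\left(0,-4 \right)} = - 16 \left(-3\right)^{2} + 4 \left(-3\right) = \left(-16\right) 9 - 12 = -144 - 12 = -156$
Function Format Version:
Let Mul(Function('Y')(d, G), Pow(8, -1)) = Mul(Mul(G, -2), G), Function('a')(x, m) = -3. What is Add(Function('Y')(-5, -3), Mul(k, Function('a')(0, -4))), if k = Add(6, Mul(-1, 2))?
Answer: -156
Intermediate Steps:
Function('Y')(d, G) = Mul(-16, Pow(G, 2)) (Function('Y')(d, G) = Mul(8, Mul(Mul(G, -2), G)) = Mul(8, Mul(Mul(-2, G), G)) = Mul(8, Mul(-2, Pow(G, 2))) = Mul(-16, Pow(G, 2)))
k = 4 (k = Add(6, -2) = 4)
Add(Function('Y')(-5, -3), Mul(k, Function('a')(0, -4))) = Add(Mul(-16, Pow(-3, 2)), Mul(4, -3)) = Add(Mul(-16, 9), -12) = Add(-144, -12) = -156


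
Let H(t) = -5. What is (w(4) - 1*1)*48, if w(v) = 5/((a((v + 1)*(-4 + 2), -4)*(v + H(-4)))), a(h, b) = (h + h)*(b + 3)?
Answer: -60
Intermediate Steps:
a(h, b) = 2*h*(3 + b) (a(h, b) = (2*h)*(3 + b) = 2*h*(3 + b))
w(v) = 5/((-5 + v)*(4 + 4*v)) (w(v) = 5/(((2*((v + 1)*(-4 + 2))*(3 - 4))*(v - 5))) = 5/(((2*((1 + v)*(-2))*(-1))*(-5 + v))) = 5/(((2*(-2 - 2*v)*(-1))*(-5 + v))) = 5/(((4 + 4*v)*(-5 + v))) = 5/(((-5 + v)*(4 + 4*v))) = 5*(1/((-5 + v)*(4 + 4*v))) = 5/((-5 + v)*(4 + 4*v)))
(w(4) - 1*1)*48 = (5/(4*(1 + 4)*(-5 + 4)) - 1*1)*48 = ((5/4)/(5*(-1)) - 1)*48 = ((5/4)*(1/5)*(-1) - 1)*48 = (-1/4 - 1)*48 = -5/4*48 = -60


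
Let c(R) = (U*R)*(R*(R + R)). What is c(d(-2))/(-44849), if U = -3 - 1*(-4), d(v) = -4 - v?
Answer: 16/44849 ≈ 0.00035675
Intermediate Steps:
U = 1 (U = -3 + 4 = 1)
c(R) = 2*R³ (c(R) = (1*R)*(R*(R + R)) = R*(R*(2*R)) = R*(2*R²) = 2*R³)
c(d(-2))/(-44849) = (2*(-4 - 1*(-2))³)/(-44849) = (2*(-4 + 2)³)*(-1/44849) = (2*(-2)³)*(-1/44849) = (2*(-8))*(-1/44849) = -16*(-1/44849) = 16/44849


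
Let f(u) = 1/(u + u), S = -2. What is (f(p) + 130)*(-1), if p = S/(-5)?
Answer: -525/4 ≈ -131.25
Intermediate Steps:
p = ⅖ (p = -2/(-5) = -2*(-⅕) = ⅖ ≈ 0.40000)
f(u) = 1/(2*u)
(f(p) + 130)*(-1) = (1/(2*(⅖)) + 130)*(-1) = ((½)*(5/2) + 130)*(-1) = (5/4 + 130)*(-1) = (525/4)*(-1) = -525/4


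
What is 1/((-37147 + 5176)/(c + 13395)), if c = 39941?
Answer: -53336/31971 ≈ -1.6683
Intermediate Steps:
1/((-37147 + 5176)/(c + 13395)) = 1/((-37147 + 5176)/(39941 + 13395)) = 1/(-31971/53336) = -53336/31971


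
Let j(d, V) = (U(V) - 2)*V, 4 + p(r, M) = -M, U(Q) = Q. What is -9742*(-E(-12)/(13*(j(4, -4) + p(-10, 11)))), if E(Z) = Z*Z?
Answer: 155872/13 ≈ 11990.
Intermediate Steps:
E(Z) = Z**2
p(r, M) = -4 - M
j(d, V) = V*(-2 + V) (j(d, V) = (V - 2)*V = (-2 + V)*V = V*(-2 + V))
-9742*(-E(-12)/(13*(j(4, -4) + p(-10, 11)))) = -9742*(-144/(13*(-4*(-2 - 4) + (-4 - 1*11)))) = -9742*(-144/(13*(-4*(-6) + (-4 - 11)))) = -9742*(-144/(13*(24 - 15))) = -9742/((-13/144*9)) = -9742/(-13/16) = -9742*(-16/13) = 155872/13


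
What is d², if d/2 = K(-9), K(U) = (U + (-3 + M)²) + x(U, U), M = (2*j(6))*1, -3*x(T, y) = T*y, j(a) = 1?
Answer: 4900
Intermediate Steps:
x(T, y) = -T*y/3
M = 2 (M = (2*1)*1 = 2*1 = 2)
K(U) = 1 + U - U²/3 (K(U) = (U + (-3 + 2)²) - U*U/3 = (U + (-1)²) - U²/3 = (U + 1) - U²/3 = (1 + U) - U²/3 = 1 + U - U²/3)
d = -70 (d = 2*(1 - 9 - ⅓*(-9)²) = 2*(1 - 9 - ⅓*81) = 2*(1 - 9 - 27) = 2*(-35) = -70)
d² = (-70)² = 4900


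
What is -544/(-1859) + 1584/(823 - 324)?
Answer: 3216112/927641 ≈ 3.4670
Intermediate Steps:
-544/(-1859) + 1584/(823 - 324) = -544*(-1/1859) + 1584/499 = 544/1859 + 1584*(1/499) = 544/1859 + 1584/499 = 3216112/927641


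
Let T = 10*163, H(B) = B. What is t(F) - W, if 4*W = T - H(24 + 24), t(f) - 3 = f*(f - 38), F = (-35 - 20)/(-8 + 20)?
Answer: -28415/144 ≈ -197.33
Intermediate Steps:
F = -55/12 ≈ -4.5833
T = 1630
t(f) = 3 + f*(-38 + f) (t(f) = 3 + f*(f - 38) = 3 + f*(-38 + f))
W = 791/2 (W = (1630 - (24 + 24))/4 = (1630 - 1*48)/4 = (1630 - 48)/4 = (¼)*1582 = 791/2 ≈ 395.50)
t(F) - W = (3 + (-55/12)² - 38*(-55/12)) - 1*791/2 = (3 + 3025/144 + 1045/6) - 791/2 = 28537/144 - 791/2 = -28415/144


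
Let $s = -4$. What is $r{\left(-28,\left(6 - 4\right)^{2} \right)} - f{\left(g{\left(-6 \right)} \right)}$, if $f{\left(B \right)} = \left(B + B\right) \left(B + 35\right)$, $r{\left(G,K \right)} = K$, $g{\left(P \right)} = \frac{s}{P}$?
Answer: $- \frac{392}{9} \approx -43.556$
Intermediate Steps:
$g{\left(P \right)} = - \frac{4}{P}$
$f{\left(B \right)} = 2 B \left(35 + B\right)$
$r{\left(-28,\left(6 - 4\right)^{2} \right)} - f{\left(g{\left(-6 \right)} \right)} = \left(6 - 4\right)^{2} - 2 \left(- \frac{4}{-6}\right) \left(35 - \frac{4}{-6}\right) = 2^{2} - 2 \left(\left(-4\right) \left(- \frac{1}{6}\right)\right) \left(35 - - \frac{2}{3}\right) = 4 - 2 \cdot \frac{2}{3} \left(35 + \frac{2}{3}\right) = 4 - 2 \cdot \frac{2}{3} \cdot \frac{107}{3} = 4 - \frac{428}{9} = - \frac{392}{9}$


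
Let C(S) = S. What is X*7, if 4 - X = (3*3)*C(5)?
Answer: -287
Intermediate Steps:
X = -41 (X = 4 - 3*3*5 = 4 - 9*5 = 4 - 1*45 = 4 - 45 = -41)
X*7 = -41*7 = -287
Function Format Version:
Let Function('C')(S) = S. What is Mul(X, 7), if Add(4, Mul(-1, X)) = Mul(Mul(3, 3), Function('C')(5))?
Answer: -287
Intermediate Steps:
X = -41 (X = Add(4, Mul(-1, Mul(Mul(3, 3), 5))) = Add(4, Mul(-1, Mul(9, 5))) = Add(4, Mul(-1, 45)) = Add(4, -45) = -41)
Mul(X, 7) = Mul(-41, 7) = -287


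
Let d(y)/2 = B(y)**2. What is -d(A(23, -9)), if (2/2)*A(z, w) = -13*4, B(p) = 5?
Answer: -50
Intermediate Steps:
A(z, w) = -52 (A(z, w) = -13*4 = -52)
d(y) = 50 (d(y) = 2*5**2 = 2*25 = 50)
-d(A(23, -9)) = -1*50 = -50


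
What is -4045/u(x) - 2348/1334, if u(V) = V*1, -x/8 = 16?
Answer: 2547743/85376 ≈ 29.841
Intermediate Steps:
x = -128 (x = -8*16 = -128)
u(V) = V
-4045/u(x) - 2348/1334 = -4045/(-128) - 2348/1334 = -4045*(-1/128) - 2348*1/1334 = 4045/128 - 1174/667 = 2547743/85376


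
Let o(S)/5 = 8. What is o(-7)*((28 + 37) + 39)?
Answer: 4160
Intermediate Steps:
o(S) = 40 (o(S) = 5*8 = 40)
o(-7)*((28 + 37) + 39) = 40*((28 + 37) + 39) = 40*(65 + 39) = 40*104 = 4160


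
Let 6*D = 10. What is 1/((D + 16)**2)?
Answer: 9/2809 ≈ 0.0032040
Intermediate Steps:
D = 5/3 (D = (1/6)*10 = 5/3 ≈ 1.6667)
1/((D + 16)**2) = 1/((5/3 + 16)**2) = 1/((53/3)**2) = 1/(2809/9) = 9/2809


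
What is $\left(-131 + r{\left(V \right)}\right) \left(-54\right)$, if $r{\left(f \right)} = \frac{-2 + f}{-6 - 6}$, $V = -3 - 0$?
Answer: $\frac{14103}{2} \approx 7051.5$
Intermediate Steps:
$V = -3$ ($V = -3 + 0 = -3$)
$r{\left(f \right)} = \frac{1}{6} - \frac{f}{12}$ ($r{\left(f \right)} = \frac{-2 + f}{-12} = \left(-2 + f\right) \left(- \frac{1}{12}\right) = \frac{1}{6} - \frac{f}{12}$)
$\left(-131 + r{\left(V \right)}\right) \left(-54\right) = \left(-131 + \left(\frac{1}{6} - - \frac{1}{4}\right)\right) \left(-54\right) = \left(-131 + \left(\frac{1}{6} + \frac{1}{4}\right)\right) \left(-54\right) = \left(-131 + \frac{5}{12}\right) \left(-54\right) = \left(- \frac{1567}{12}\right) \left(-54\right) = \frac{14103}{2}$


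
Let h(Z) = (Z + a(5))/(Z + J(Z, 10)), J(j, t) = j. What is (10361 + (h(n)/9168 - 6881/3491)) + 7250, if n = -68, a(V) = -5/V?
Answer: 25549212322213/1450915456 ≈ 17609.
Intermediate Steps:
h(Z) = (-1 + Z)/(2*Z) (h(Z) = (Z - 5/5)/(Z + Z) = (Z - 5*⅕)/((2*Z)) = (Z - 1)*(1/(2*Z)) = (-1 + Z)*(1/(2*Z)) = (-1 + Z)/(2*Z))
(10361 + (h(n)/9168 - 6881/3491)) + 7250 = (10361 + (((½)*(-1 - 68)/(-68))/9168 - 6881/3491)) + 7250 = (10361 + (((½)*(-1/68)*(-69))*(1/9168) - 6881*1/3491)) + 7250 = (10361 + ((69/136)*(1/9168) - 6881/3491)) + 7250 = (10361 + (23/415616 - 6881/3491)) + 7250 = (10361 - 2859773403/1450915456) + 7250 = 15030075266213/1450915456 + 7250 = 25549212322213/1450915456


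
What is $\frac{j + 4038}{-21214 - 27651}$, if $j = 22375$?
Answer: $- \frac{26413}{48865} \approx -0.54053$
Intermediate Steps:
$\frac{j + 4038}{-21214 - 27651} = \frac{22375 + 4038}{-21214 - 27651} = \frac{26413}{-48865} = 26413 \left(- \frac{1}{48865}\right) = - \frac{26413}{48865}$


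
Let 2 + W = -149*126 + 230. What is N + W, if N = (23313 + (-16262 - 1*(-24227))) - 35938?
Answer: -23206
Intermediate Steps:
W = -18546 (W = -2 + (-149*126 + 230) = -2 + (-18774 + 230) = -2 - 18544 = -18546)
N = -4660 (N = (23313 + (-16262 + 24227)) - 35938 = (23313 + 7965) - 35938 = 31278 - 35938 = -4660)
N + W = -4660 - 18546 = -23206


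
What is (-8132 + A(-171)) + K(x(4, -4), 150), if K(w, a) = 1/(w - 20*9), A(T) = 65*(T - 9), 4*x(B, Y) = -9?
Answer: -14457532/729 ≈ -19832.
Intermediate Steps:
x(B, Y) = -9/4 (x(B, Y) = (¼)*(-9) = -9/4)
A(T) = -585 + 65*T (A(T) = 65*(-9 + T) = -585 + 65*T)
K(w, a) = 1/(-180 + w) (K(w, a) = 1/(w - 180) = 1/(-180 + w))
(-8132 + A(-171)) + K(x(4, -4), 150) = (-8132 + (-585 + 65*(-171))) + 1/(-180 - 9/4) = (-8132 + (-585 - 11115)) + 1/(-729/4) = (-8132 - 11700) - 4/729 = -19832 - 4/729 = -14457532/729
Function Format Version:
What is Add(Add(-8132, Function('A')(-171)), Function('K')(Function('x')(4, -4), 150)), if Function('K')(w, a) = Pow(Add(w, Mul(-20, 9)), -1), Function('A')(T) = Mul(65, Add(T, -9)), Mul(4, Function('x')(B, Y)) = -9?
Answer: Rational(-14457532, 729) ≈ -19832.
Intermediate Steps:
Function('x')(B, Y) = Rational(-9, 4) (Function('x')(B, Y) = Mul(Rational(1, 4), -9) = Rational(-9, 4))
Function('A')(T) = Add(-585, Mul(65, T)) (Function('A')(T) = Mul(65, Add(-9, T)) = Add(-585, Mul(65, T)))
Function('K')(w, a) = Pow(Add(-180, w), -1) (Function('K')(w, a) = Pow(Add(w, -180), -1) = Pow(Add(-180, w), -1))
Add(Add(-8132, Function('A')(-171)), Function('K')(Function('x')(4, -4), 150)) = Add(Add(-8132, Add(-585, Mul(65, -171))), Pow(Add(-180, Rational(-9, 4)), -1)) = Add(Add(-8132, Add(-585, -11115)), Pow(Rational(-729, 4), -1)) = Add(Add(-8132, -11700), Rational(-4, 729)) = Add(-19832, Rational(-4, 729)) = Rational(-14457532, 729)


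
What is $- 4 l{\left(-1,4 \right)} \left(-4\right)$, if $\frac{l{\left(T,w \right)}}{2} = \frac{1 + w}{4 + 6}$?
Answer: $16$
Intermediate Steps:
$l{\left(T,w \right)} = \frac{1}{5} + \frac{w}{5}$ ($l{\left(T,w \right)} = 2 \frac{1 + w}{4 + 6} = 2 \frac{1 + w}{10} = 2 \left(1 + w\right) \frac{1}{10} = 2 \left(\frac{1}{10} + \frac{w}{10}\right) = \frac{1}{5} + \frac{w}{5}$)
$- 4 l{\left(-1,4 \right)} \left(-4\right) = - 4 \left(\frac{1}{5} + \frac{1}{5} \cdot 4\right) \left(-4\right) = - 4 \left(\frac{1}{5} + \frac{4}{5}\right) \left(-4\right) = \left(-4\right) 1 \left(-4\right) = \left(-4\right) \left(-4\right) = 16$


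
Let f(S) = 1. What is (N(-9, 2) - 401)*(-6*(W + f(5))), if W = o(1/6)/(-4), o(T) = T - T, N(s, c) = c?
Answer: 2394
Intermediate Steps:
o(T) = 0
W = 0 (W = 0/(-4) = 0*(-¼) = 0)
(N(-9, 2) - 401)*(-6*(W + f(5))) = (2 - 401)*(-6*(0 + 1)) = -(-2394) = -399*(-6) = 2394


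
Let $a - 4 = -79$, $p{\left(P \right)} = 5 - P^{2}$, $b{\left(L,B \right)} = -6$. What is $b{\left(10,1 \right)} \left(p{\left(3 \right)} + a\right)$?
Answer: $474$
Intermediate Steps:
$a = -75$ ($a = 4 - 79 = -75$)
$b{\left(10,1 \right)} \left(p{\left(3 \right)} + a\right) = - 6 \left(\left(5 - 3^{2}\right) - 75\right) = - 6 \left(\left(5 - 9\right) - 75\right) = - 6 \left(-4 - 75\right) = \left(-6\right) \left(-79\right) = 474$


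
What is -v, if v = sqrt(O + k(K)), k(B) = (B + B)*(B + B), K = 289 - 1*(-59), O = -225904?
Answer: -4*sqrt(16157) ≈ -508.44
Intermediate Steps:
K = 348 (K = 289 + 59 = 348)
k(B) = 4*B**2 (k(B) = (2*B)*(2*B) = 4*B**2)
v = 4*sqrt(16157) (v = sqrt(-225904 + 4*348**2) = sqrt(-225904 + 4*121104) = sqrt(-225904 + 484416) = sqrt(258512) = 4*sqrt(16157) ≈ 508.44)
-v = -4*sqrt(16157)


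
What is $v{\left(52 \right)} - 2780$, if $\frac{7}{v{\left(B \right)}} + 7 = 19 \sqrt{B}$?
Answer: $- \frac{52049891}{18723} + \frac{266 \sqrt{13}}{18723} \approx -2779.9$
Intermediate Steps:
$v{\left(B \right)} = \frac{7}{-7 + 19 \sqrt{B}}$
$v{\left(52 \right)} - 2780 = \frac{7}{-7 + 19 \sqrt{52}} - 2780 = \frac{7}{-7 + 19 \cdot 2 \sqrt{13}} - 2780 = \frac{7}{-7 + 38 \sqrt{13}} - 2780 = -2780 + \frac{7}{-7 + 38 \sqrt{13}}$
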